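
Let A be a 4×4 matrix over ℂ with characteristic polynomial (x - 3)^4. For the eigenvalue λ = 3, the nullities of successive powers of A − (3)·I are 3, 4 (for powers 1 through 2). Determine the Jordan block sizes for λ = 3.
Block sizes for λ = 3: [2, 1, 1]

From the dimensions of kernels of powers, the number of Jordan blocks of size at least j is d_j − d_{j−1} where d_j = dim ker(N^j) (with d_0 = 0). Computing the differences gives [3, 1].
The number of blocks of size exactly k is (#blocks of size ≥ k) − (#blocks of size ≥ k + 1), so the partition is: 2 block(s) of size 1, 1 block(s) of size 2.
In nonincreasing order the block sizes are [2, 1, 1].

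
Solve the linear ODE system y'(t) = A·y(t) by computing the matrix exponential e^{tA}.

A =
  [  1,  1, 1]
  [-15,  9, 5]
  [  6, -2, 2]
e^{tA} =
  [-3*t*exp(4*t) + exp(4*t), t*exp(4*t), t*exp(4*t)]
  [-15*t*exp(4*t), 5*t*exp(4*t) + exp(4*t), 5*t*exp(4*t)]
  [6*t*exp(4*t), -2*t*exp(4*t), -2*t*exp(4*t) + exp(4*t)]

Strategy: write A = P · J · P⁻¹ where J is a Jordan canonical form, so e^{tA} = P · e^{tJ} · P⁻¹, and e^{tJ} can be computed block-by-block.

A has Jordan form
J =
  [4, 1, 0]
  [0, 4, 0]
  [0, 0, 4]
(up to reordering of blocks).

Per-block formulas:
  For a 2×2 Jordan block J_2(4): exp(t · J_2(4)) = e^(4t)·(I + t·N), where N is the 2×2 nilpotent shift.
  For a 1×1 block at λ = 4: exp(t · [4]) = [e^(4t)].

After assembling e^{tJ} and conjugating by P, we get:

e^{tA} =
  [-3*t*exp(4*t) + exp(4*t), t*exp(4*t), t*exp(4*t)]
  [-15*t*exp(4*t), 5*t*exp(4*t) + exp(4*t), 5*t*exp(4*t)]
  [6*t*exp(4*t), -2*t*exp(4*t), -2*t*exp(4*t) + exp(4*t)]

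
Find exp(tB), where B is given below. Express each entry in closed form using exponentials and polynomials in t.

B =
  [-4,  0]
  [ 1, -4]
e^{tB} =
  [exp(-4*t), 0]
  [t*exp(-4*t), exp(-4*t)]

Strategy: write B = P · J · P⁻¹ where J is a Jordan canonical form, so e^{tB} = P · e^{tJ} · P⁻¹, and e^{tJ} can be computed block-by-block.

B has Jordan form
J =
  [-4,  1]
  [ 0, -4]
(up to reordering of blocks).

Per-block formulas:
  For a 2×2 Jordan block J_2(-4): exp(t · J_2(-4)) = e^(-4t)·(I + t·N), where N is the 2×2 nilpotent shift.

After assembling e^{tJ} and conjugating by P, we get:

e^{tB} =
  [exp(-4*t), 0]
  [t*exp(-4*t), exp(-4*t)]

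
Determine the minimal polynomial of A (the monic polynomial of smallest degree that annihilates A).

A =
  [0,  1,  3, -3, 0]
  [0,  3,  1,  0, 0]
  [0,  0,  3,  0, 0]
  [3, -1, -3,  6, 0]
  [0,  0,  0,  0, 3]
x^3 - 9*x^2 + 27*x - 27

The characteristic polynomial is χ_A(x) = (x - 3)^5, so the eigenvalues are known. The minimal polynomial is
  m_A(x) = Π_λ (x − λ)^{k_λ}
where k_λ is the size of the *largest* Jordan block for λ (equivalently, the smallest k with (A − λI)^k v = 0 for every generalised eigenvector v of λ).

  λ = 3: largest Jordan block has size 3, contributing (x − 3)^3

So m_A(x) = (x - 3)^3 = x^3 - 9*x^2 + 27*x - 27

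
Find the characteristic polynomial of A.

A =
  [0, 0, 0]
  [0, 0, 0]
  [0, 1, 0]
x^3

Expanding det(x·I − A) (e.g. by cofactor expansion or by noting that A is similar to its Jordan form J, which has the same characteristic polynomial as A) gives
  χ_A(x) = x^3
which factors as x^3. The eigenvalues (with algebraic multiplicities) are λ = 0 with multiplicity 3.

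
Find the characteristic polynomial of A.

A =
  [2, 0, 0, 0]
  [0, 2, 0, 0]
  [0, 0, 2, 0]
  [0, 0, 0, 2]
x^4 - 8*x^3 + 24*x^2 - 32*x + 16

Expanding det(x·I − A) (e.g. by cofactor expansion or by noting that A is similar to its Jordan form J, which has the same characteristic polynomial as A) gives
  χ_A(x) = x^4 - 8*x^3 + 24*x^2 - 32*x + 16
which factors as (x - 2)^4. The eigenvalues (with algebraic multiplicities) are λ = 2 with multiplicity 4.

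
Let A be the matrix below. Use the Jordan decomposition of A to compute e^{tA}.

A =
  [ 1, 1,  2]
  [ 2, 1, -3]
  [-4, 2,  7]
e^{tA} =
  [-t^2*exp(3*t) - 2*t*exp(3*t) + exp(3*t), t*exp(3*t), t^2*exp(3*t)/2 + 2*t*exp(3*t)]
  [2*t^2*exp(3*t) + 2*t*exp(3*t), -2*t*exp(3*t) + exp(3*t), -t^2*exp(3*t) - 3*t*exp(3*t)]
  [-2*t^2*exp(3*t) - 4*t*exp(3*t), 2*t*exp(3*t), t^2*exp(3*t) + 4*t*exp(3*t) + exp(3*t)]

Strategy: write A = P · J · P⁻¹ where J is a Jordan canonical form, so e^{tA} = P · e^{tJ} · P⁻¹, and e^{tJ} can be computed block-by-block.

A has Jordan form
J =
  [3, 1, 0]
  [0, 3, 1]
  [0, 0, 3]
(up to reordering of blocks).

Per-block formulas:
  For a 3×3 Jordan block J_3(3): exp(t · J_3(3)) = e^(3t)·(I + t·N + (t^2/2)·N^2), where N is the 3×3 nilpotent shift.

After assembling e^{tJ} and conjugating by P, we get:

e^{tA} =
  [-t^2*exp(3*t) - 2*t*exp(3*t) + exp(3*t), t*exp(3*t), t^2*exp(3*t)/2 + 2*t*exp(3*t)]
  [2*t^2*exp(3*t) + 2*t*exp(3*t), -2*t*exp(3*t) + exp(3*t), -t^2*exp(3*t) - 3*t*exp(3*t)]
  [-2*t^2*exp(3*t) - 4*t*exp(3*t), 2*t*exp(3*t), t^2*exp(3*t) + 4*t*exp(3*t) + exp(3*t)]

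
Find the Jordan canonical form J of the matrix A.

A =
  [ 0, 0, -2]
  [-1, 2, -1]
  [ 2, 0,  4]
J_2(2) ⊕ J_1(2)

The characteristic polynomial is
  det(x·I − A) = x^3 - 6*x^2 + 12*x - 8 = (x - 2)^3

Eigenvalues and multiplicities (the geometric multiplicity of λ is n − rank(A − λI), which equals the number of Jordan blocks for λ):
  λ = 2: algebraic multiplicity = 3, geometric multiplicity = 2

Determining the block sizes for each eigenvalue:
  λ = 2: 2 blocks summing to 3 forces exactly one block of size 2 and the rest size 1 → block sizes [2, 1]

Assembling the blocks gives a Jordan form
J =
  [2, 1, 0]
  [0, 2, 0]
  [0, 0, 2]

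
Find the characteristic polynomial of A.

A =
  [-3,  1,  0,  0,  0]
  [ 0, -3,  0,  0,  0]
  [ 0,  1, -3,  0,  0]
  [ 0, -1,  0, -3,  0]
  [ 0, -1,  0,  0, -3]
x^5 + 15*x^4 + 90*x^3 + 270*x^2 + 405*x + 243

Expanding det(x·I − A) (e.g. by cofactor expansion or by noting that A is similar to its Jordan form J, which has the same characteristic polynomial as A) gives
  χ_A(x) = x^5 + 15*x^4 + 90*x^3 + 270*x^2 + 405*x + 243
which factors as (x + 3)^5. The eigenvalues (with algebraic multiplicities) are λ = -3 with multiplicity 5.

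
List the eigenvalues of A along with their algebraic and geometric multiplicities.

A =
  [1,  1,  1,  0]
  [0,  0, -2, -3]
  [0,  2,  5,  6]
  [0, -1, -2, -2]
λ = 1: alg = 4, geom = 2

Step 1 — factor the characteristic polynomial to read off the algebraic multiplicities:
  χ_A(x) = (x - 1)^4

Step 2 — compute geometric multiplicities via the rank-nullity identity g(λ) = n − rank(A − λI):
  rank(A − (1)·I) = 2, so dim ker(A − (1)·I) = n − 2 = 2

Summary:
  λ = 1: algebraic multiplicity = 4, geometric multiplicity = 2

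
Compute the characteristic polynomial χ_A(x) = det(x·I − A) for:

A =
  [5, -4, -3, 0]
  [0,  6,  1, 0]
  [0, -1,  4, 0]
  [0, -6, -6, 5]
x^4 - 20*x^3 + 150*x^2 - 500*x + 625

Expanding det(x·I − A) (e.g. by cofactor expansion or by noting that A is similar to its Jordan form J, which has the same characteristic polynomial as A) gives
  χ_A(x) = x^4 - 20*x^3 + 150*x^2 - 500*x + 625
which factors as (x - 5)^4. The eigenvalues (with algebraic multiplicities) are λ = 5 with multiplicity 4.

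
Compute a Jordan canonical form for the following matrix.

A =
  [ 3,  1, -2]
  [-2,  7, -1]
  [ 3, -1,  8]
J_3(6)

The characteristic polynomial is
  det(x·I − A) = x^3 - 18*x^2 + 108*x - 216 = (x - 6)^3

Eigenvalues and multiplicities (the geometric multiplicity of λ is n − rank(A − λI), which equals the number of Jordan blocks for λ):
  λ = 6: algebraic multiplicity = 3, geometric multiplicity = 1

Determining the block sizes for each eigenvalue:
  λ = 6: one block (gm = 1), so the single block has size am = 3 → block sizes [3]

Assembling the blocks gives a Jordan form
J =
  [6, 1, 0]
  [0, 6, 1]
  [0, 0, 6]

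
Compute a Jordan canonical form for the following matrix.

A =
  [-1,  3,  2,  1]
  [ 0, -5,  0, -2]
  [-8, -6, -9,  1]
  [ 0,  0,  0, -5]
J_2(-5) ⊕ J_2(-5)

The characteristic polynomial is
  det(x·I − A) = x^4 + 20*x^3 + 150*x^2 + 500*x + 625 = (x + 5)^4

Eigenvalues and multiplicities (the geometric multiplicity of λ is n − rank(A − λI), which equals the number of Jordan blocks for λ):
  λ = -5: algebraic multiplicity = 4, geometric multiplicity = 2

Determining the block sizes for each eigenvalue:
  λ = -5: with am = 4 and gm = 2, the partition is not yet determined (e.g. several partitions of 4 into 2 parts exist). Let N = A − (-5)·I. Computing rank(N^1) = 2, rank(N^2) = 0; the number of blocks of size ≥ j is rank(N^{j−1}) − rank(N^j), giving [2, 2]. So we have 2 block(s) of size 2 → block sizes [2, 2]

Assembling the blocks gives a Jordan form
J =
  [-5,  1,  0,  0]
  [ 0, -5,  0,  0]
  [ 0,  0, -5,  1]
  [ 0,  0,  0, -5]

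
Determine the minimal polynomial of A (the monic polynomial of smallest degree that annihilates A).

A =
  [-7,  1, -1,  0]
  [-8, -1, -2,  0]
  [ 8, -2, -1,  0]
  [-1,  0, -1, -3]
x^3 + 9*x^2 + 27*x + 27

The characteristic polynomial is χ_A(x) = (x + 3)^4, so the eigenvalues are known. The minimal polynomial is
  m_A(x) = Π_λ (x − λ)^{k_λ}
where k_λ is the size of the *largest* Jordan block for λ (equivalently, the smallest k with (A − λI)^k v = 0 for every generalised eigenvector v of λ).

  λ = -3: largest Jordan block has size 3, contributing (x + 3)^3

So m_A(x) = (x + 3)^3 = x^3 + 9*x^2 + 27*x + 27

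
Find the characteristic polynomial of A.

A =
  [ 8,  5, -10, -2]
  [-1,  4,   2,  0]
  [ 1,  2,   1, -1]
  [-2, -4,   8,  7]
x^4 - 20*x^3 + 150*x^2 - 500*x + 625

Expanding det(x·I − A) (e.g. by cofactor expansion or by noting that A is similar to its Jordan form J, which has the same characteristic polynomial as A) gives
  χ_A(x) = x^4 - 20*x^3 + 150*x^2 - 500*x + 625
which factors as (x - 5)^4. The eigenvalues (with algebraic multiplicities) are λ = 5 with multiplicity 4.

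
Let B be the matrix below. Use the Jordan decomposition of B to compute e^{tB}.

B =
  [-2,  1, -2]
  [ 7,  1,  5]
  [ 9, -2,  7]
e^{tB} =
  [5*t^2*exp(2*t)/2 - 4*t*exp(2*t) + exp(2*t), -t^2*exp(2*t)/2 + t*exp(2*t), 3*t^2*exp(2*t)/2 - 2*t*exp(2*t)]
  [5*t^2*exp(2*t) + 7*t*exp(2*t), -t^2*exp(2*t) - t*exp(2*t) + exp(2*t), 3*t^2*exp(2*t) + 5*t*exp(2*t)]
  [-5*t^2*exp(2*t)/2 + 9*t*exp(2*t), t^2*exp(2*t)/2 - 2*t*exp(2*t), -3*t^2*exp(2*t)/2 + 5*t*exp(2*t) + exp(2*t)]

Strategy: write B = P · J · P⁻¹ where J is a Jordan canonical form, so e^{tB} = P · e^{tJ} · P⁻¹, and e^{tJ} can be computed block-by-block.

B has Jordan form
J =
  [2, 1, 0]
  [0, 2, 1]
  [0, 0, 2]
(up to reordering of blocks).

Per-block formulas:
  For a 3×3 Jordan block J_3(2): exp(t · J_3(2)) = e^(2t)·(I + t·N + (t^2/2)·N^2), where N is the 3×3 nilpotent shift.

After assembling e^{tJ} and conjugating by P, we get:

e^{tB} =
  [5*t^2*exp(2*t)/2 - 4*t*exp(2*t) + exp(2*t), -t^2*exp(2*t)/2 + t*exp(2*t), 3*t^2*exp(2*t)/2 - 2*t*exp(2*t)]
  [5*t^2*exp(2*t) + 7*t*exp(2*t), -t^2*exp(2*t) - t*exp(2*t) + exp(2*t), 3*t^2*exp(2*t) + 5*t*exp(2*t)]
  [-5*t^2*exp(2*t)/2 + 9*t*exp(2*t), t^2*exp(2*t)/2 - 2*t*exp(2*t), -3*t^2*exp(2*t)/2 + 5*t*exp(2*t) + exp(2*t)]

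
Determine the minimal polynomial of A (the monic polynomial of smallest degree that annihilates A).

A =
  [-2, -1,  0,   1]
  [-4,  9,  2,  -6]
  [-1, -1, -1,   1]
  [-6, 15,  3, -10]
x^3 + 3*x^2 + 3*x + 1

The characteristic polynomial is χ_A(x) = (x + 1)^4, so the eigenvalues are known. The minimal polynomial is
  m_A(x) = Π_λ (x − λ)^{k_λ}
where k_λ is the size of the *largest* Jordan block for λ (equivalently, the smallest k with (A − λI)^k v = 0 for every generalised eigenvector v of λ).

  λ = -1: largest Jordan block has size 3, contributing (x + 1)^3

So m_A(x) = (x + 1)^3 = x^3 + 3*x^2 + 3*x + 1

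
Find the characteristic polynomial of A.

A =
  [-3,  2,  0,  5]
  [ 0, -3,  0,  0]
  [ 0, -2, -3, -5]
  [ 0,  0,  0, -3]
x^4 + 12*x^3 + 54*x^2 + 108*x + 81

Expanding det(x·I − A) (e.g. by cofactor expansion or by noting that A is similar to its Jordan form J, which has the same characteristic polynomial as A) gives
  χ_A(x) = x^4 + 12*x^3 + 54*x^2 + 108*x + 81
which factors as (x + 3)^4. The eigenvalues (with algebraic multiplicities) are λ = -3 with multiplicity 4.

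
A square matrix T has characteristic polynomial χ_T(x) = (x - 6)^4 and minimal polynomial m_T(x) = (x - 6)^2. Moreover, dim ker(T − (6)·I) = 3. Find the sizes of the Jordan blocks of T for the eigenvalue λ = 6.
Block sizes for λ = 6: [2, 1, 1]

Step 1 — from the characteristic polynomial, algebraic multiplicity of λ = 6 is 4. From dim ker(T − (6)·I) = 3, there are exactly 3 Jordan blocks for λ = 6.
Step 2 — from the minimal polynomial, the factor (x − 6)^2 tells us the largest block for λ = 6 has size 2.
Step 3 — with total size 4, 3 blocks, and largest block 2, the block sizes (in nonincreasing order) are [2, 1, 1].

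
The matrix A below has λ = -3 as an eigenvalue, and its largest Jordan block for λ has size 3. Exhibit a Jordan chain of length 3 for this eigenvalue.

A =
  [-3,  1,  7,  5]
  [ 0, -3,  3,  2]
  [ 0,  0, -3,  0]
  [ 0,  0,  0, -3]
A Jordan chain for λ = -3 of length 3:
v_1 = (3, 0, 0, 0)ᵀ
v_2 = (7, 3, 0, 0)ᵀ
v_3 = (0, 0, 1, 0)ᵀ

Let N = A − (-3)·I. We want v_3 with N^3 v_3 = 0 but N^2 v_3 ≠ 0; then v_{j-1} := N · v_j for j = 3, …, 2.

Pick v_3 = (0, 0, 1, 0)ᵀ.
Then v_2 = N · v_3 = (7, 3, 0, 0)ᵀ.
Then v_1 = N · v_2 = (3, 0, 0, 0)ᵀ.

Sanity check: (A − (-3)·I) v_1 = (0, 0, 0, 0)ᵀ = 0. ✓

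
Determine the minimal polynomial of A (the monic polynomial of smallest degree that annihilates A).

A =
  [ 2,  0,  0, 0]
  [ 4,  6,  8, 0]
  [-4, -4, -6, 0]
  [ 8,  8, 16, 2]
x^2 - 4

The characteristic polynomial is χ_A(x) = (x - 2)^3*(x + 2), so the eigenvalues are known. The minimal polynomial is
  m_A(x) = Π_λ (x − λ)^{k_λ}
where k_λ is the size of the *largest* Jordan block for λ (equivalently, the smallest k with (A − λI)^k v = 0 for every generalised eigenvector v of λ).

  λ = -2: largest Jordan block has size 1, contributing (x + 2)
  λ = 2: largest Jordan block has size 1, contributing (x − 2)

So m_A(x) = (x - 2)*(x + 2) = x^2 - 4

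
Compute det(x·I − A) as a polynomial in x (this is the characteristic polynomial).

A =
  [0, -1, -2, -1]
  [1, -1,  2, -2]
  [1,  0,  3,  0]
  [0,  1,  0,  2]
x^4 - 4*x^3 + 6*x^2 - 4*x + 1

Expanding det(x·I − A) (e.g. by cofactor expansion or by noting that A is similar to its Jordan form J, which has the same characteristic polynomial as A) gives
  χ_A(x) = x^4 - 4*x^3 + 6*x^2 - 4*x + 1
which factors as (x - 1)^4. The eigenvalues (with algebraic multiplicities) are λ = 1 with multiplicity 4.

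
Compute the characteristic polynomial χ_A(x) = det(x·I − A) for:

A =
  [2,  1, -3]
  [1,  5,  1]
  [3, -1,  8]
x^3 - 15*x^2 + 75*x - 125

Expanding det(x·I − A) (e.g. by cofactor expansion or by noting that A is similar to its Jordan form J, which has the same characteristic polynomial as A) gives
  χ_A(x) = x^3 - 15*x^2 + 75*x - 125
which factors as (x - 5)^3. The eigenvalues (with algebraic multiplicities) are λ = 5 with multiplicity 3.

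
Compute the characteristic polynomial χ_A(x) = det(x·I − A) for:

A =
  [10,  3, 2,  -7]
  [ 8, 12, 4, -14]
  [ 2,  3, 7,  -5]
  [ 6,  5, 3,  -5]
x^4 - 24*x^3 + 216*x^2 - 864*x + 1296

Expanding det(x·I − A) (e.g. by cofactor expansion or by noting that A is similar to its Jordan form J, which has the same characteristic polynomial as A) gives
  χ_A(x) = x^4 - 24*x^3 + 216*x^2 - 864*x + 1296
which factors as (x - 6)^4. The eigenvalues (with algebraic multiplicities) are λ = 6 with multiplicity 4.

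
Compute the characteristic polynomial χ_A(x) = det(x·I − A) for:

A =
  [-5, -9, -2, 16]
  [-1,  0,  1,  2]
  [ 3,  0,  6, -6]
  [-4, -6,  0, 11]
x^4 - 12*x^3 + 54*x^2 - 108*x + 81

Expanding det(x·I − A) (e.g. by cofactor expansion or by noting that A is similar to its Jordan form J, which has the same characteristic polynomial as A) gives
  χ_A(x) = x^4 - 12*x^3 + 54*x^2 - 108*x + 81
which factors as (x - 3)^4. The eigenvalues (with algebraic multiplicities) are λ = 3 with multiplicity 4.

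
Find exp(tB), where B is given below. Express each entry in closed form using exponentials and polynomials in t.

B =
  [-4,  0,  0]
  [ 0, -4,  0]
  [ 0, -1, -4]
e^{tB} =
  [exp(-4*t), 0, 0]
  [0, exp(-4*t), 0]
  [0, -t*exp(-4*t), exp(-4*t)]

Strategy: write B = P · J · P⁻¹ where J is a Jordan canonical form, so e^{tB} = P · e^{tJ} · P⁻¹, and e^{tJ} can be computed block-by-block.

B has Jordan form
J =
  [-4,  1,  0]
  [ 0, -4,  0]
  [ 0,  0, -4]
(up to reordering of blocks).

Per-block formulas:
  For a 1×1 block at λ = -4: exp(t · [-4]) = [e^(-4t)].
  For a 2×2 Jordan block J_2(-4): exp(t · J_2(-4)) = e^(-4t)·(I + t·N), where N is the 2×2 nilpotent shift.

After assembling e^{tJ} and conjugating by P, we get:

e^{tB} =
  [exp(-4*t), 0, 0]
  [0, exp(-4*t), 0]
  [0, -t*exp(-4*t), exp(-4*t)]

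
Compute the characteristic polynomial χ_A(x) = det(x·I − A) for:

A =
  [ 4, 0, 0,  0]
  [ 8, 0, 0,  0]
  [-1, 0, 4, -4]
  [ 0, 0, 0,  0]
x^4 - 8*x^3 + 16*x^2

Expanding det(x·I − A) (e.g. by cofactor expansion or by noting that A is similar to its Jordan form J, which has the same characteristic polynomial as A) gives
  χ_A(x) = x^4 - 8*x^3 + 16*x^2
which factors as x^2*(x - 4)^2. The eigenvalues (with algebraic multiplicities) are λ = 0 with multiplicity 2, λ = 4 with multiplicity 2.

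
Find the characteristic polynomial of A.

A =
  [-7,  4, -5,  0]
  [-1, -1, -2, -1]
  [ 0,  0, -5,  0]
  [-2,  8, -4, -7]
x^4 + 20*x^3 + 150*x^2 + 500*x + 625

Expanding det(x·I − A) (e.g. by cofactor expansion or by noting that A is similar to its Jordan form J, which has the same characteristic polynomial as A) gives
  χ_A(x) = x^4 + 20*x^3 + 150*x^2 + 500*x + 625
which factors as (x + 5)^4. The eigenvalues (with algebraic multiplicities) are λ = -5 with multiplicity 4.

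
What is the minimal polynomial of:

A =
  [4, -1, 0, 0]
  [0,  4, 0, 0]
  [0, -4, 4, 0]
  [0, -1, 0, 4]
x^2 - 8*x + 16

The characteristic polynomial is χ_A(x) = (x - 4)^4, so the eigenvalues are known. The minimal polynomial is
  m_A(x) = Π_λ (x − λ)^{k_λ}
where k_λ is the size of the *largest* Jordan block for λ (equivalently, the smallest k with (A − λI)^k v = 0 for every generalised eigenvector v of λ).

  λ = 4: largest Jordan block has size 2, contributing (x − 4)^2

So m_A(x) = (x - 4)^2 = x^2 - 8*x + 16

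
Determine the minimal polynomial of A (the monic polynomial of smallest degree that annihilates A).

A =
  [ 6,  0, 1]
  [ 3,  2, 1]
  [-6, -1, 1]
x^3 - 9*x^2 + 27*x - 27

The characteristic polynomial is χ_A(x) = (x - 3)^3, so the eigenvalues are known. The minimal polynomial is
  m_A(x) = Π_λ (x − λ)^{k_λ}
where k_λ is the size of the *largest* Jordan block for λ (equivalently, the smallest k with (A − λI)^k v = 0 for every generalised eigenvector v of λ).

  λ = 3: largest Jordan block has size 3, contributing (x − 3)^3

So m_A(x) = (x - 3)^3 = x^3 - 9*x^2 + 27*x - 27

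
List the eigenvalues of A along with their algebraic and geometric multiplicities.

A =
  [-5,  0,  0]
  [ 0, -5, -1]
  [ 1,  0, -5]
λ = -5: alg = 3, geom = 1

Step 1 — factor the characteristic polynomial to read off the algebraic multiplicities:
  χ_A(x) = (x + 5)^3

Step 2 — compute geometric multiplicities via the rank-nullity identity g(λ) = n − rank(A − λI):
  rank(A − (-5)·I) = 2, so dim ker(A − (-5)·I) = n − 2 = 1

Summary:
  λ = -5: algebraic multiplicity = 3, geometric multiplicity = 1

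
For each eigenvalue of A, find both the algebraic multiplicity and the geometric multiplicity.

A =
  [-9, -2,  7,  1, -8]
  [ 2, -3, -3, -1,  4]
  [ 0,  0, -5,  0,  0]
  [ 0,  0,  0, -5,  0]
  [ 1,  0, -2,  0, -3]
λ = -5: alg = 5, geom = 3

Step 1 — factor the characteristic polynomial to read off the algebraic multiplicities:
  χ_A(x) = (x + 5)^5

Step 2 — compute geometric multiplicities via the rank-nullity identity g(λ) = n − rank(A − λI):
  rank(A − (-5)·I) = 2, so dim ker(A − (-5)·I) = n − 2 = 3

Summary:
  λ = -5: algebraic multiplicity = 5, geometric multiplicity = 3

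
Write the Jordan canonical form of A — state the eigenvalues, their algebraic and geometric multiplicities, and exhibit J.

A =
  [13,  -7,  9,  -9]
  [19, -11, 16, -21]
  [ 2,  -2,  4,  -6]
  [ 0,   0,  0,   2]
J_3(2) ⊕ J_1(2)

The characteristic polynomial is
  det(x·I − A) = x^4 - 8*x^3 + 24*x^2 - 32*x + 16 = (x - 2)^4

Eigenvalues and multiplicities (the geometric multiplicity of λ is n − rank(A − λI), which equals the number of Jordan blocks for λ):
  λ = 2: algebraic multiplicity = 4, geometric multiplicity = 2

Determining the block sizes for each eigenvalue:
  λ = 2: with am = 4 and gm = 2, the partition is not yet determined (e.g. several partitions of 4 into 2 parts exist). Let N = A − (2)·I. Computing rank(N^1) = 2, rank(N^2) = 1, rank(N^3) = 0; the number of blocks of size ≥ j is rank(N^{j−1}) − rank(N^j), giving [2, 1, 1]. So we have 1 block(s) of size 3, 1 block(s) of size 1 → block sizes [3, 1]

Assembling the blocks gives a Jordan form
J =
  [2, 1, 0, 0]
  [0, 2, 1, 0]
  [0, 0, 2, 0]
  [0, 0, 0, 2]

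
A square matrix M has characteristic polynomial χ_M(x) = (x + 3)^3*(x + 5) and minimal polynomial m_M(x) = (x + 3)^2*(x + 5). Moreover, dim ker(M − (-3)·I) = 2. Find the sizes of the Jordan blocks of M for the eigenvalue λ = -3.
Block sizes for λ = -3: [2, 1]

Step 1 — from the characteristic polynomial, algebraic multiplicity of λ = -3 is 3. From dim ker(M − (-3)·I) = 2, there are exactly 2 Jordan blocks for λ = -3.
Step 2 — from the minimal polynomial, the factor (x + 3)^2 tells us the largest block for λ = -3 has size 2.
Step 3 — with total size 3, 2 blocks, and largest block 2, the block sizes (in nonincreasing order) are [2, 1].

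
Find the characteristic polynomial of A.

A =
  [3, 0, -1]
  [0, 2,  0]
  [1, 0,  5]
x^3 - 10*x^2 + 32*x - 32

Expanding det(x·I − A) (e.g. by cofactor expansion or by noting that A is similar to its Jordan form J, which has the same characteristic polynomial as A) gives
  χ_A(x) = x^3 - 10*x^2 + 32*x - 32
which factors as (x - 4)^2*(x - 2). The eigenvalues (with algebraic multiplicities) are λ = 2 with multiplicity 1, λ = 4 with multiplicity 2.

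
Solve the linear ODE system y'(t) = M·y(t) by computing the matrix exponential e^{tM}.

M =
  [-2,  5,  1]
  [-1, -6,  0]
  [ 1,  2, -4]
e^{tM} =
  [2*t*exp(-4*t) + exp(-4*t), t^2*exp(-4*t) + 5*t*exp(-4*t), t^2*exp(-4*t) + t*exp(-4*t)]
  [-t*exp(-4*t), -t^2*exp(-4*t)/2 - 2*t*exp(-4*t) + exp(-4*t), -t^2*exp(-4*t)/2]
  [t*exp(-4*t), t^2*exp(-4*t)/2 + 2*t*exp(-4*t), t^2*exp(-4*t)/2 + exp(-4*t)]

Strategy: write M = P · J · P⁻¹ where J is a Jordan canonical form, so e^{tM} = P · e^{tJ} · P⁻¹, and e^{tJ} can be computed block-by-block.

M has Jordan form
J =
  [-4,  1,  0]
  [ 0, -4,  1]
  [ 0,  0, -4]
(up to reordering of blocks).

Per-block formulas:
  For a 3×3 Jordan block J_3(-4): exp(t · J_3(-4)) = e^(-4t)·(I + t·N + (t^2/2)·N^2), where N is the 3×3 nilpotent shift.

After assembling e^{tJ} and conjugating by P, we get:

e^{tM} =
  [2*t*exp(-4*t) + exp(-4*t), t^2*exp(-4*t) + 5*t*exp(-4*t), t^2*exp(-4*t) + t*exp(-4*t)]
  [-t*exp(-4*t), -t^2*exp(-4*t)/2 - 2*t*exp(-4*t) + exp(-4*t), -t^2*exp(-4*t)/2]
  [t*exp(-4*t), t^2*exp(-4*t)/2 + 2*t*exp(-4*t), t^2*exp(-4*t)/2 + exp(-4*t)]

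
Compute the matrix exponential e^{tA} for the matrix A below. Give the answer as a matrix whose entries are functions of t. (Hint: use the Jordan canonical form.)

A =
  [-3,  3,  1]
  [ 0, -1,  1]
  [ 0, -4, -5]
e^{tA} =
  [exp(-3*t), t^2*exp(-3*t) + 3*t*exp(-3*t), t^2*exp(-3*t)/2 + t*exp(-3*t)]
  [0, 2*t*exp(-3*t) + exp(-3*t), t*exp(-3*t)]
  [0, -4*t*exp(-3*t), -2*t*exp(-3*t) + exp(-3*t)]

Strategy: write A = P · J · P⁻¹ where J is a Jordan canonical form, so e^{tA} = P · e^{tJ} · P⁻¹, and e^{tJ} can be computed block-by-block.

A has Jordan form
J =
  [-3,  1,  0]
  [ 0, -3,  1]
  [ 0,  0, -3]
(up to reordering of blocks).

Per-block formulas:
  For a 3×3 Jordan block J_3(-3): exp(t · J_3(-3)) = e^(-3t)·(I + t·N + (t^2/2)·N^2), where N is the 3×3 nilpotent shift.

After assembling e^{tJ} and conjugating by P, we get:

e^{tA} =
  [exp(-3*t), t^2*exp(-3*t) + 3*t*exp(-3*t), t^2*exp(-3*t)/2 + t*exp(-3*t)]
  [0, 2*t*exp(-3*t) + exp(-3*t), t*exp(-3*t)]
  [0, -4*t*exp(-3*t), -2*t*exp(-3*t) + exp(-3*t)]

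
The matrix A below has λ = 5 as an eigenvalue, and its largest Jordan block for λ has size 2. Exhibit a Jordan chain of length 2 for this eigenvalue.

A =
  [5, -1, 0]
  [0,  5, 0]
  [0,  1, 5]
A Jordan chain for λ = 5 of length 2:
v_1 = (-1, 0, 1)ᵀ
v_2 = (0, 1, 0)ᵀ

Let N = A − (5)·I. We want v_2 with N^2 v_2 = 0 but N^1 v_2 ≠ 0; then v_{j-1} := N · v_j for j = 2, …, 2.

Pick v_2 = (0, 1, 0)ᵀ.
Then v_1 = N · v_2 = (-1, 0, 1)ᵀ.

Sanity check: (A − (5)·I) v_1 = (0, 0, 0)ᵀ = 0. ✓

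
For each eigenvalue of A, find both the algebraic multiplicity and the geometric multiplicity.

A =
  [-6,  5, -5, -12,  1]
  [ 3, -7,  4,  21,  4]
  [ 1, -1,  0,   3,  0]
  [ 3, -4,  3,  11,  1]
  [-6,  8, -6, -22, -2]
λ = -2: alg = 2, geom = 1; λ = 0: alg = 3, geom = 2

Step 1 — factor the characteristic polynomial to read off the algebraic multiplicities:
  χ_A(x) = x^3*(x + 2)^2

Step 2 — compute geometric multiplicities via the rank-nullity identity g(λ) = n − rank(A − λI):
  rank(A − (-2)·I) = 4, so dim ker(A − (-2)·I) = n − 4 = 1
  rank(A − (0)·I) = 3, so dim ker(A − (0)·I) = n − 3 = 2

Summary:
  λ = -2: algebraic multiplicity = 2, geometric multiplicity = 1
  λ = 0: algebraic multiplicity = 3, geometric multiplicity = 2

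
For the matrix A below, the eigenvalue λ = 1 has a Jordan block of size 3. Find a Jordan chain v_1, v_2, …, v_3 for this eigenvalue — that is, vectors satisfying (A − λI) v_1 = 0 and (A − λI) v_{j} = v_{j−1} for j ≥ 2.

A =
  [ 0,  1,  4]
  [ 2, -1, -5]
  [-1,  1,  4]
A Jordan chain for λ = 1 of length 3:
v_1 = (-1, -1, 0)ᵀ
v_2 = (-1, 2, -1)ᵀ
v_3 = (1, 0, 0)ᵀ

Let N = A − (1)·I. We want v_3 with N^3 v_3 = 0 but N^2 v_3 ≠ 0; then v_{j-1} := N · v_j for j = 3, …, 2.

Pick v_3 = (1, 0, 0)ᵀ.
Then v_2 = N · v_3 = (-1, 2, -1)ᵀ.
Then v_1 = N · v_2 = (-1, -1, 0)ᵀ.

Sanity check: (A − (1)·I) v_1 = (0, 0, 0)ᵀ = 0. ✓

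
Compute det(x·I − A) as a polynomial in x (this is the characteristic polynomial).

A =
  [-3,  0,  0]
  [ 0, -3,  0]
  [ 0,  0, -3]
x^3 + 9*x^2 + 27*x + 27

Expanding det(x·I − A) (e.g. by cofactor expansion or by noting that A is similar to its Jordan form J, which has the same characteristic polynomial as A) gives
  χ_A(x) = x^3 + 9*x^2 + 27*x + 27
which factors as (x + 3)^3. The eigenvalues (with algebraic multiplicities) are λ = -3 with multiplicity 3.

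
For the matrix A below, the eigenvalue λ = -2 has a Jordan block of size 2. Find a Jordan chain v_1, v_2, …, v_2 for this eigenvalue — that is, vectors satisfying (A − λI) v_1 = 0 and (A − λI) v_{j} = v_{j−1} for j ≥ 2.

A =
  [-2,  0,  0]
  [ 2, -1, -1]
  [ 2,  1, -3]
A Jordan chain for λ = -2 of length 2:
v_1 = (0, 2, 2)ᵀ
v_2 = (1, 0, 0)ᵀ

Let N = A − (-2)·I. We want v_2 with N^2 v_2 = 0 but N^1 v_2 ≠ 0; then v_{j-1} := N · v_j for j = 2, …, 2.

Pick v_2 = (1, 0, 0)ᵀ.
Then v_1 = N · v_2 = (0, 2, 2)ᵀ.

Sanity check: (A − (-2)·I) v_1 = (0, 0, 0)ᵀ = 0. ✓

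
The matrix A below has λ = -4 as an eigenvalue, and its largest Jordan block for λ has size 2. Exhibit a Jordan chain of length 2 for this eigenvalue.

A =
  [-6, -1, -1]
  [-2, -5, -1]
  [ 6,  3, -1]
A Jordan chain for λ = -4 of length 2:
v_1 = (-2, -2, 6)ᵀ
v_2 = (1, 0, 0)ᵀ

Let N = A − (-4)·I. We want v_2 with N^2 v_2 = 0 but N^1 v_2 ≠ 0; then v_{j-1} := N · v_j for j = 2, …, 2.

Pick v_2 = (1, 0, 0)ᵀ.
Then v_1 = N · v_2 = (-2, -2, 6)ᵀ.

Sanity check: (A − (-4)·I) v_1 = (0, 0, 0)ᵀ = 0. ✓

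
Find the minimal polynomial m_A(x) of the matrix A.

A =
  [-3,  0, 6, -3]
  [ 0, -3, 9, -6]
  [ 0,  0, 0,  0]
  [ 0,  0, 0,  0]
x^2 + 3*x

The characteristic polynomial is χ_A(x) = x^2*(x + 3)^2, so the eigenvalues are known. The minimal polynomial is
  m_A(x) = Π_λ (x − λ)^{k_λ}
where k_λ is the size of the *largest* Jordan block for λ (equivalently, the smallest k with (A − λI)^k v = 0 for every generalised eigenvector v of λ).

  λ = -3: largest Jordan block has size 1, contributing (x + 3)
  λ = 0: largest Jordan block has size 1, contributing (x − 0)

So m_A(x) = x*(x + 3) = x^2 + 3*x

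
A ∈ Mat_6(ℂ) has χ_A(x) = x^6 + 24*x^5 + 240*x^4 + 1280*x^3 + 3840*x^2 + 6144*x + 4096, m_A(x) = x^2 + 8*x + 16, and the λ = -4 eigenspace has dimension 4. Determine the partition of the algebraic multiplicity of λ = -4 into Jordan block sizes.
Block sizes for λ = -4: [2, 2, 1, 1]

Step 1 — from the characteristic polynomial, algebraic multiplicity of λ = -4 is 6. From dim ker(A − (-4)·I) = 4, there are exactly 4 Jordan blocks for λ = -4.
Step 2 — from the minimal polynomial, the factor (x + 4)^2 tells us the largest block for λ = -4 has size 2.
Step 3 — with total size 6, 4 blocks, and largest block 2, the block sizes (in nonincreasing order) are [2, 2, 1, 1].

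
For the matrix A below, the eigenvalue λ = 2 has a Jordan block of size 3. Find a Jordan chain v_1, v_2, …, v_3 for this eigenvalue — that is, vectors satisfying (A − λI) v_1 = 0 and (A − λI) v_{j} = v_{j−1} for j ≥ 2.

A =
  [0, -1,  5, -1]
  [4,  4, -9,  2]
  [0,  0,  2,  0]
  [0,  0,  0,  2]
A Jordan chain for λ = 2 of length 3:
v_1 = (-1, 2, 0, 0)ᵀ
v_2 = (5, -9, 0, 0)ᵀ
v_3 = (0, 0, 1, 0)ᵀ

Let N = A − (2)·I. We want v_3 with N^3 v_3 = 0 but N^2 v_3 ≠ 0; then v_{j-1} := N · v_j for j = 3, …, 2.

Pick v_3 = (0, 0, 1, 0)ᵀ.
Then v_2 = N · v_3 = (5, -9, 0, 0)ᵀ.
Then v_1 = N · v_2 = (-1, 2, 0, 0)ᵀ.

Sanity check: (A − (2)·I) v_1 = (0, 0, 0, 0)ᵀ = 0. ✓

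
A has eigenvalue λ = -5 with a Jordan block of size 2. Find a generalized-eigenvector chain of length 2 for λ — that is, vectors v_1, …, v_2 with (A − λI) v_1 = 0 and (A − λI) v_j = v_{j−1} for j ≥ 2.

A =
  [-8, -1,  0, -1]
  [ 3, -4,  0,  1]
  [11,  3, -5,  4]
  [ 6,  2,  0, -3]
A Jordan chain for λ = -5 of length 2:
v_1 = (-3, 3, 11, 6)ᵀ
v_2 = (1, 0, 0, 0)ᵀ

Let N = A − (-5)·I. We want v_2 with N^2 v_2 = 0 but N^1 v_2 ≠ 0; then v_{j-1} := N · v_j for j = 2, …, 2.

Pick v_2 = (1, 0, 0, 0)ᵀ.
Then v_1 = N · v_2 = (-3, 3, 11, 6)ᵀ.

Sanity check: (A − (-5)·I) v_1 = (0, 0, 0, 0)ᵀ = 0. ✓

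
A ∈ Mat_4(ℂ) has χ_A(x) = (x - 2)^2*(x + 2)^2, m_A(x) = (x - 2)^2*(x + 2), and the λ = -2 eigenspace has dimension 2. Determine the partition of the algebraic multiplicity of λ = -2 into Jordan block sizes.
Block sizes for λ = -2: [1, 1]

Step 1 — from the characteristic polynomial, algebraic multiplicity of λ = -2 is 2. From dim ker(A − (-2)·I) = 2, there are exactly 2 Jordan blocks for λ = -2.
Step 2 — from the minimal polynomial, the factor (x + 2) tells us the largest block for λ = -2 has size 1.
Step 3 — with total size 2, 2 blocks, and largest block 1, the block sizes (in nonincreasing order) are [1, 1].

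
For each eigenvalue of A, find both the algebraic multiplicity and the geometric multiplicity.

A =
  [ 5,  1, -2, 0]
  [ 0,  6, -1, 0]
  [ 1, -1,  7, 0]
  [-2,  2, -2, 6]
λ = 6: alg = 4, geom = 2

Step 1 — factor the characteristic polynomial to read off the algebraic multiplicities:
  χ_A(x) = (x - 6)^4

Step 2 — compute geometric multiplicities via the rank-nullity identity g(λ) = n − rank(A − λI):
  rank(A − (6)·I) = 2, so dim ker(A − (6)·I) = n − 2 = 2

Summary:
  λ = 6: algebraic multiplicity = 4, geometric multiplicity = 2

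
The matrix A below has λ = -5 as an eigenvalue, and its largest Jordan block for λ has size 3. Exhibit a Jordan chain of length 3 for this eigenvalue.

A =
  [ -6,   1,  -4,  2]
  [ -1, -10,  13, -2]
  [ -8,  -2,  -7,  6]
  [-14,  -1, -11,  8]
A Jordan chain for λ = -5 of length 3:
v_1 = (1, -5, -2, -1)ᵀ
v_2 = (3, -14, -6, -3)ᵀ
v_3 = (1, 0, -1, 0)ᵀ

Let N = A − (-5)·I. We want v_3 with N^3 v_3 = 0 but N^2 v_3 ≠ 0; then v_{j-1} := N · v_j for j = 3, …, 2.

Pick v_3 = (1, 0, -1, 0)ᵀ.
Then v_2 = N · v_3 = (3, -14, -6, -3)ᵀ.
Then v_1 = N · v_2 = (1, -5, -2, -1)ᵀ.

Sanity check: (A − (-5)·I) v_1 = (0, 0, 0, 0)ᵀ = 0. ✓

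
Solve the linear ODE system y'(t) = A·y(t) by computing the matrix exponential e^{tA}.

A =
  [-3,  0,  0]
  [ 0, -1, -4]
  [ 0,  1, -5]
e^{tA} =
  [exp(-3*t), 0, 0]
  [0, 2*t*exp(-3*t) + exp(-3*t), -4*t*exp(-3*t)]
  [0, t*exp(-3*t), -2*t*exp(-3*t) + exp(-3*t)]

Strategy: write A = P · J · P⁻¹ where J is a Jordan canonical form, so e^{tA} = P · e^{tJ} · P⁻¹, and e^{tJ} can be computed block-by-block.

A has Jordan form
J =
  [-3,  1,  0]
  [ 0, -3,  0]
  [ 0,  0, -3]
(up to reordering of blocks).

Per-block formulas:
  For a 2×2 Jordan block J_2(-3): exp(t · J_2(-3)) = e^(-3t)·(I + t·N), where N is the 2×2 nilpotent shift.
  For a 1×1 block at λ = -3: exp(t · [-3]) = [e^(-3t)].

After assembling e^{tJ} and conjugating by P, we get:

e^{tA} =
  [exp(-3*t), 0, 0]
  [0, 2*t*exp(-3*t) + exp(-3*t), -4*t*exp(-3*t)]
  [0, t*exp(-3*t), -2*t*exp(-3*t) + exp(-3*t)]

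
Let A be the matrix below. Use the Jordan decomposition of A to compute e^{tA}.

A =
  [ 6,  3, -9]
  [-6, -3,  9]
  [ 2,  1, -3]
e^{tA} =
  [6*t + 1, 3*t, -9*t]
  [-6*t, 1 - 3*t, 9*t]
  [2*t, t, 1 - 3*t]

Strategy: write A = P · J · P⁻¹ where J is a Jordan canonical form, so e^{tA} = P · e^{tJ} · P⁻¹, and e^{tJ} can be computed block-by-block.

A has Jordan form
J =
  [0, 1, 0]
  [0, 0, 0]
  [0, 0, 0]
(up to reordering of blocks).

Per-block formulas:
  For a 1×1 block at λ = 0: exp(t · [0]) = [e^(0t)].
  For a 2×2 Jordan block J_2(0): exp(t · J_2(0)) = e^(0t)·(I + t·N), where N is the 2×2 nilpotent shift.

After assembling e^{tJ} and conjugating by P, we get:

e^{tA} =
  [6*t + 1, 3*t, -9*t]
  [-6*t, 1 - 3*t, 9*t]
  [2*t, t, 1 - 3*t]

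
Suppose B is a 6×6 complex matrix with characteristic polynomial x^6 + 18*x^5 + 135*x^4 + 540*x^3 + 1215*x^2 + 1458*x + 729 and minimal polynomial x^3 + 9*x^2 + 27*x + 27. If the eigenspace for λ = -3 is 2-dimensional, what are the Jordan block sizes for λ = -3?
Block sizes for λ = -3: [3, 3]

Step 1 — from the characteristic polynomial, algebraic multiplicity of λ = -3 is 6. From dim ker(B − (-3)·I) = 2, there are exactly 2 Jordan blocks for λ = -3.
Step 2 — from the minimal polynomial, the factor (x + 3)^3 tells us the largest block for λ = -3 has size 3.
Step 3 — with total size 6, 2 blocks, and largest block 3, the block sizes (in nonincreasing order) are [3, 3].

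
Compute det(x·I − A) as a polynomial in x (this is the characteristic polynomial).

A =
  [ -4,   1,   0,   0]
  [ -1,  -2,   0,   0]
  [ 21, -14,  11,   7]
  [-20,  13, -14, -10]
x^4 + 5*x^3 - 9*x^2 - 81*x - 108

Expanding det(x·I − A) (e.g. by cofactor expansion or by noting that A is similar to its Jordan form J, which has the same characteristic polynomial as A) gives
  χ_A(x) = x^4 + 5*x^3 - 9*x^2 - 81*x - 108
which factors as (x - 4)*(x + 3)^3. The eigenvalues (with algebraic multiplicities) are λ = -3 with multiplicity 3, λ = 4 with multiplicity 1.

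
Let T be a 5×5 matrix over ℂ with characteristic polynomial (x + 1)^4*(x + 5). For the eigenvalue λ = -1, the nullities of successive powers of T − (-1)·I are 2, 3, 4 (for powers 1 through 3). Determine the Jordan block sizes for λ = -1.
Block sizes for λ = -1: [3, 1]

From the dimensions of kernels of powers, the number of Jordan blocks of size at least j is d_j − d_{j−1} where d_j = dim ker(N^j) (with d_0 = 0). Computing the differences gives [2, 1, 1].
The number of blocks of size exactly k is (#blocks of size ≥ k) − (#blocks of size ≥ k + 1), so the partition is: 1 block(s) of size 1, 1 block(s) of size 3.
In nonincreasing order the block sizes are [3, 1].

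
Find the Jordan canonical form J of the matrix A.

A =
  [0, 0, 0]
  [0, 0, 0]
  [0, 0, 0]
J_1(0) ⊕ J_1(0) ⊕ J_1(0)

The characteristic polynomial is
  det(x·I − A) = x^3

Eigenvalues and multiplicities (the geometric multiplicity of λ is n − rank(A − λI), which equals the number of Jordan blocks for λ):
  λ = 0: algebraic multiplicity = 3, geometric multiplicity = 3

Determining the block sizes for each eigenvalue:
  λ = 0: gm = am = 3, so every block has size 1 → block sizes [1, 1, 1]

Assembling the blocks gives a Jordan form
J =
  [0, 0, 0]
  [0, 0, 0]
  [0, 0, 0]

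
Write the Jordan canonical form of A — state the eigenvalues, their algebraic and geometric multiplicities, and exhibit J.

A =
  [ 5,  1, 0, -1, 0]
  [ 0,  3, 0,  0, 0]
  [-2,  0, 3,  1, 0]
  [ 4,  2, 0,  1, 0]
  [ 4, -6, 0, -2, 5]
J_2(3) ⊕ J_2(3) ⊕ J_1(5)

The characteristic polynomial is
  det(x·I − A) = x^5 - 17*x^4 + 114*x^3 - 378*x^2 + 621*x - 405 = (x - 5)*(x - 3)^4

Eigenvalues and multiplicities (the geometric multiplicity of λ is n − rank(A − λI), which equals the number of Jordan blocks for λ):
  λ = 3: algebraic multiplicity = 4, geometric multiplicity = 2
  λ = 5: algebraic multiplicity = 1, geometric multiplicity = 1

Determining the block sizes for each eigenvalue:
  λ = 3: with am = 4 and gm = 2, the partition is not yet determined (e.g. several partitions of 4 into 2 parts exist). Let N = A − (3)·I. Computing rank(N^1) = 3, rank(N^2) = 1; the number of blocks of size ≥ j is rank(N^{j−1}) − rank(N^j), giving [2, 2]. So we have 2 block(s) of size 2 → block sizes [2, 2]
  λ = 5: one block (gm = 1), so the single block has size am = 1 → block sizes [1]

Assembling the blocks gives a Jordan form
J =
  [3, 1, 0, 0, 0]
  [0, 3, 0, 0, 0]
  [0, 0, 3, 1, 0]
  [0, 0, 0, 3, 0]
  [0, 0, 0, 0, 5]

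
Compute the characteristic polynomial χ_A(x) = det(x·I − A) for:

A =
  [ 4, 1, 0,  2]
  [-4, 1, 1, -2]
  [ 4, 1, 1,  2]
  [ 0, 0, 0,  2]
x^4 - 8*x^3 + 24*x^2 - 32*x + 16

Expanding det(x·I − A) (e.g. by cofactor expansion or by noting that A is similar to its Jordan form J, which has the same characteristic polynomial as A) gives
  χ_A(x) = x^4 - 8*x^3 + 24*x^2 - 32*x + 16
which factors as (x - 2)^4. The eigenvalues (with algebraic multiplicities) are λ = 2 with multiplicity 4.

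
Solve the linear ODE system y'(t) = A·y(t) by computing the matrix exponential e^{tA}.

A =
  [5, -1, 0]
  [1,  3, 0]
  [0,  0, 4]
e^{tA} =
  [t*exp(4*t) + exp(4*t), -t*exp(4*t), 0]
  [t*exp(4*t), -t*exp(4*t) + exp(4*t), 0]
  [0, 0, exp(4*t)]

Strategy: write A = P · J · P⁻¹ where J is a Jordan canonical form, so e^{tA} = P · e^{tJ} · P⁻¹, and e^{tJ} can be computed block-by-block.

A has Jordan form
J =
  [4, 1, 0]
  [0, 4, 0]
  [0, 0, 4]
(up to reordering of blocks).

Per-block formulas:
  For a 2×2 Jordan block J_2(4): exp(t · J_2(4)) = e^(4t)·(I + t·N), where N is the 2×2 nilpotent shift.
  For a 1×1 block at λ = 4: exp(t · [4]) = [e^(4t)].

After assembling e^{tJ} and conjugating by P, we get:

e^{tA} =
  [t*exp(4*t) + exp(4*t), -t*exp(4*t), 0]
  [t*exp(4*t), -t*exp(4*t) + exp(4*t), 0]
  [0, 0, exp(4*t)]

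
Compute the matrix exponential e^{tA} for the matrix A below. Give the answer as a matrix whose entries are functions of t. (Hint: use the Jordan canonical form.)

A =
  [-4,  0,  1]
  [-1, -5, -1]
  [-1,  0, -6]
e^{tA} =
  [t*exp(-5*t) + exp(-5*t), 0, t*exp(-5*t)]
  [-t*exp(-5*t), exp(-5*t), -t*exp(-5*t)]
  [-t*exp(-5*t), 0, -t*exp(-5*t) + exp(-5*t)]

Strategy: write A = P · J · P⁻¹ where J is a Jordan canonical form, so e^{tA} = P · e^{tJ} · P⁻¹, and e^{tJ} can be computed block-by-block.

A has Jordan form
J =
  [-5,  1,  0]
  [ 0, -5,  0]
  [ 0,  0, -5]
(up to reordering of blocks).

Per-block formulas:
  For a 2×2 Jordan block J_2(-5): exp(t · J_2(-5)) = e^(-5t)·(I + t·N), where N is the 2×2 nilpotent shift.
  For a 1×1 block at λ = -5: exp(t · [-5]) = [e^(-5t)].

After assembling e^{tJ} and conjugating by P, we get:

e^{tA} =
  [t*exp(-5*t) + exp(-5*t), 0, t*exp(-5*t)]
  [-t*exp(-5*t), exp(-5*t), -t*exp(-5*t)]
  [-t*exp(-5*t), 0, -t*exp(-5*t) + exp(-5*t)]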